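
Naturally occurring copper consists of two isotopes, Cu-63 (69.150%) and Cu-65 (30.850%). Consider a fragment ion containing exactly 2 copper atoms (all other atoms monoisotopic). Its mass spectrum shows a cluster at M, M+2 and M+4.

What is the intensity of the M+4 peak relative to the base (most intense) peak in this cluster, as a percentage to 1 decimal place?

(0.69150 + 0.30850)^2 gives M 0.4782, M+2 0.4267, M+4 0.0952; the largest is M.
P(M) = C(2,0) × 0.69150^2 × 0.30850^0 = 1 × 0.47817225 × 1.0000 = 0.478172 (base)
P(M+4) = C(2,2) × 0.69150^0 × 0.30850^2 = 1 × 1.0000 × 0.09517225 = 0.095172
Relative intensity = 0.095172 / 0.478172 × 100 = 19.9

19.9%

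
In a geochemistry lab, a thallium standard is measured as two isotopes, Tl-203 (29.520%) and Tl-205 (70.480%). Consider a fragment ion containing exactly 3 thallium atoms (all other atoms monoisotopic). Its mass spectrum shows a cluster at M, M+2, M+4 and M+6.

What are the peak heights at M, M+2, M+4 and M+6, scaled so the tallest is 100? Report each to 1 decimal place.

5.8 : 41.9 : 100.0 : 79.6

Each Tl atom is independently Tl-203 (p = 0.29520) or Tl-205 (q = 0.70480); the cluster is the binomial expansion (p + q)^3.
P(M) = 0.29520^3 = 0.025725
P(M+2) = 3 × 0.29520^2 × 0.70480^1 = 0.184255
P(M+4) = 3 × 0.29520^1 × 0.70480^2 = 0.439916
P(M+6) = 0.70480^3 = 0.350104
The M+4 peak is largest (0.439916); scaling to 100 gives 5.8 : 41.9 : 100.0 : 79.6.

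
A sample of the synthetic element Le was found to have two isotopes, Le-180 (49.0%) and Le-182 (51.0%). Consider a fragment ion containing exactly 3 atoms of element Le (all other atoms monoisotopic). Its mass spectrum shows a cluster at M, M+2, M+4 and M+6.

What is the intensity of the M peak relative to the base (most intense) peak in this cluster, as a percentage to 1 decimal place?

(0.490 + 0.510)^3 gives M 0.1176, M+2 0.3674, M+4 0.3823, M+6 0.1327; the largest is M+4.
P(M+4) = C(3,2) × 0.490^1 × 0.510^2 = 3 × 0.4900 × 0.2601 = 0.382347 (base)
P(M) = C(3,0) × 0.490^3 × 0.510^0 = 1 × 0.117649 × 1.0000 = 0.117649
Relative intensity = 0.117649 / 0.382347 × 100 = 30.8

30.8%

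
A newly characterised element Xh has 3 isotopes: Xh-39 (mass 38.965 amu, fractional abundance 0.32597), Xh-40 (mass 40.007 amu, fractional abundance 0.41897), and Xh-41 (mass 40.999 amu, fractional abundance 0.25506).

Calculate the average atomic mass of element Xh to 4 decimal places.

39.9204 amu

Ar = Σ fᵢ·mᵢ = 0.32597 × 38.965 + 0.41897 × 40.007 + 0.25506 × 40.999
= 12.70142 + 16.76173 + 10.45720 = 39.92035 amu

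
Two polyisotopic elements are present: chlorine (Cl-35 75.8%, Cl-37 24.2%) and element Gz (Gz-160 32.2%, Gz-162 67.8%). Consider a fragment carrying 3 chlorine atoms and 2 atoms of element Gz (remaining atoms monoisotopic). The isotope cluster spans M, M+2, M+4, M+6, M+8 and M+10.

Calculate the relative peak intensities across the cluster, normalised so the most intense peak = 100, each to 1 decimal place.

Chlorine pattern (n=3): 0.43551951 : 0.41713346 : 0.13317454 : 0.01417249
Element Gz pattern (n=2): 0.103684 : 0.436632 : 0.459684
Convolve the two distributions (both contribute in 2-u steps):
  M: 0.43551951×0.103684 = 0.045156
  M+2: 0.43551951×0.436632 + 0.41713346×0.103684 = 0.233412
  M+4: 0.43551951×0.459684 + 0.41713346×0.436632 + 0.13317454×0.103684 = 0.396143
  M+6: 0.41713346×0.459684 + 0.13317454×0.436632 + 0.01417249×0.103684 = 0.251367
  M+8: 0.13317454×0.459684 + 0.01417249×0.436632 = 0.067406
  M+10: 0.01417249×0.459684 = 0.006515
Scale to base peak (0.396143) = 100: 11.4 : 58.9 : 100.0 : 63.5 : 17.0 : 1.6

11.4 : 58.9 : 100.0 : 63.5 : 17.0 : 1.6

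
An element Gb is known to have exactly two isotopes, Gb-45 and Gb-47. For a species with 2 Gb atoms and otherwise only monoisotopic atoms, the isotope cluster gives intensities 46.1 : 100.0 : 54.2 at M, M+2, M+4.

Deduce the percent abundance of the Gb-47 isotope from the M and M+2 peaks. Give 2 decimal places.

Let p = fractional abundance of Gb-45. I(M+2)/I(M) = [C(2,1)·p^1·(1−p)] / p^2 = 2·(1−p)/p = 100.0/46.1 = 2.1692
(1−p)/p = 2.1692/2 = 1.0846  ⇒  p = 1/(1 + 1.0846) = 0.4797
Gb-45: 47.97%, Gb-47: 52.03%.

52.03%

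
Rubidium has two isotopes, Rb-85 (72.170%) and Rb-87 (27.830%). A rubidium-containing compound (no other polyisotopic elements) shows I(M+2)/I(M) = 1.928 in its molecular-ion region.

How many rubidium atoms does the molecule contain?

5

With n Rb atoms, P(M+2)/P(M) = C(n,1)·p^(n−1)q / p^n = n·q/p = n · 0.27830/0.72170.
n = 1.928 × 0.72170/0.27830 = 5.00 ≈ 5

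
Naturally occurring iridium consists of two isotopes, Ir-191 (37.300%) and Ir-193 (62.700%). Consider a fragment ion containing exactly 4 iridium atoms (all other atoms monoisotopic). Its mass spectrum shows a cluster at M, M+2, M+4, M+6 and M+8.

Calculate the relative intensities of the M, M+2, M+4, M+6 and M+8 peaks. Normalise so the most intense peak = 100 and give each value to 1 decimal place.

Expanding (0.37300 + 0.62700)^4:
P(M) = 0.37300^4 = 0.019357
P(M+2) = 4 × 0.37300^3 × 0.62700^1 = 0.130153
P(M+4) = 6 × 0.37300^2 × 0.62700^2 = 0.328174
P(M+6) = 4 × 0.37300^1 × 0.62700^3 = 0.367766
P(M+8) = 0.62700^4 = 0.154550
The M+6 peak is largest (0.367766); scaling to 100 gives 5.3 : 35.4 : 89.2 : 100.0 : 42.0.

5.3 : 35.4 : 89.2 : 100.0 : 42.0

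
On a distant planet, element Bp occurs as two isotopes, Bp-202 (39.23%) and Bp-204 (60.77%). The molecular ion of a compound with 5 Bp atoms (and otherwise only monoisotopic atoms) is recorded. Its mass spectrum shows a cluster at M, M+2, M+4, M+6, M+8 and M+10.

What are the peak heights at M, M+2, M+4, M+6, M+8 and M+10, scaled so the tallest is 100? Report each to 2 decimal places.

2.69 : 20.84 : 64.55 : 100.00 : 77.45 : 24.00

Each Bp atom is independently Bp-202 (p = 0.3923) or Bp-204 (q = 0.6077); the cluster is the binomial expansion (p + q)^5.
P(M) = 0.3923^5 = 0.009292
P(M+2) = 5 × 0.3923^4 × 0.6077^1 = 0.071967
P(M+4) = 10 × 0.3923^3 × 0.6077^2 = 0.222963
P(M+6) = 10 × 0.3923^2 × 0.6077^3 = 0.345386
P(M+8) = 5 × 0.3923^1 × 0.6077^4 = 0.267513
P(M+10) = 0.6077^5 = 0.082879
The M+6 peak is largest (0.345386); scaling to 100 gives 2.69 : 20.84 : 64.55 : 100.00 : 77.45 : 24.00.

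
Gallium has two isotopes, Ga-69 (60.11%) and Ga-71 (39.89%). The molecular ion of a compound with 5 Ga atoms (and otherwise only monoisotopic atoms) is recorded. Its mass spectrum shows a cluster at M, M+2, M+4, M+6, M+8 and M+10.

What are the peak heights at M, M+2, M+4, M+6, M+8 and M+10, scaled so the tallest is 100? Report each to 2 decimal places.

22.71 : 75.34 : 100.00 : 66.36 : 22.02 : 2.92

Each Ga atom is independently Ga-69 (p = 0.6011) or Ga-71 (q = 0.3989); the cluster is the binomial expansion (p + q)^5.
P(M) = 0.6011^5 = 0.078475
P(M+2) = 5 × 0.6011^4 × 0.3989^1 = 0.260388
P(M+4) = 10 × 0.6011^3 × 0.3989^2 = 0.345596
P(M+6) = 10 × 0.6011^2 × 0.3989^3 = 0.229343
P(M+8) = 5 × 0.6011^1 × 0.3989^4 = 0.076098
P(M+10) = 0.3989^5 = 0.010100
The M+4 peak is largest (0.345596); scaling to 100 gives 22.71 : 75.34 : 100.00 : 66.36 : 22.02 : 2.92.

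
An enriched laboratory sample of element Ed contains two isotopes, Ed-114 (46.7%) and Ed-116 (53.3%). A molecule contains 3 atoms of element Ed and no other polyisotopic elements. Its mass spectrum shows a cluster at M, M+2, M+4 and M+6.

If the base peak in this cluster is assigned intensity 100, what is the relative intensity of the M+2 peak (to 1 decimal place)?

87.6

(0.467 + 0.533)^3 gives M 0.1018, M+2 0.3487, M+4 0.3980, M+6 0.1514; the largest is M+4.
P(M+4) = C(3,2) × 0.467^1 × 0.533^2 = 3 × 0.4670 × 0.284089 = 0.398009 (base)
P(M+2) = C(3,1) × 0.467^2 × 0.533^1 = 3 × 0.218089 × 0.5330 = 0.348724
Relative intensity = 0.348724 / 0.398009 × 100 = 87.6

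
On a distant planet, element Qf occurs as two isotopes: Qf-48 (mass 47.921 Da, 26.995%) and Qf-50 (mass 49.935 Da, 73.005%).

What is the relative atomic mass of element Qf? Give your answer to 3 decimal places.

49.391 Da

The abundance-weighted mean is 0.26995 × 47.921 + 0.73005 × 49.935
= 12.9363 + 36.4550 = 49.3913 Da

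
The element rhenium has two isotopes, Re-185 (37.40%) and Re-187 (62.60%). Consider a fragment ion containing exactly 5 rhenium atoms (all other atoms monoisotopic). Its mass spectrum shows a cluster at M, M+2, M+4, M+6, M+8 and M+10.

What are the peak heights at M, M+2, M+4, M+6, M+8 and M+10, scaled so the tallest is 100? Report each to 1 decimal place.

2.1 : 17.8 : 59.7 : 100.0 : 83.7 : 28.0

Expanding (0.3740 + 0.6260)^5:
P(M) = 0.3740^5 = 0.007317
P(M+2) = 5 × 0.3740^4 × 0.6260^1 = 0.061239
P(M+4) = 10 × 0.3740^3 × 0.6260^2 = 0.205005
P(M+6) = 10 × 0.3740^2 × 0.6260^3 = 0.343136
P(M+8) = 5 × 0.3740^1 × 0.6260^4 = 0.287170
P(M+10) = 0.6260^5 = 0.096133
The M+6 peak is largest (0.343136); scaling to 100 gives 2.1 : 17.8 : 59.7 : 100.0 : 83.7 : 28.0.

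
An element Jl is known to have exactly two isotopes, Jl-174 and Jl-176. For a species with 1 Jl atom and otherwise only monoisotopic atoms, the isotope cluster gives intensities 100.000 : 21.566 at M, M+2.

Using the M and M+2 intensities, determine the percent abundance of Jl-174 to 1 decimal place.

If p is the fraction of Jl that is Jl-174, then I(M+2)/I(M) = [C(1,1)·p^0·(1−p)] / p^1 = 1·(1−p)/p = 21.566/100.000 = 0.2157
(1−p)/p = 0.2157/1 = 0.2157  ⇒  p = 1/(1 + 0.2157) = 0.8226
Jl-174: 82.3%, Jl-176: 17.7%.

82.3%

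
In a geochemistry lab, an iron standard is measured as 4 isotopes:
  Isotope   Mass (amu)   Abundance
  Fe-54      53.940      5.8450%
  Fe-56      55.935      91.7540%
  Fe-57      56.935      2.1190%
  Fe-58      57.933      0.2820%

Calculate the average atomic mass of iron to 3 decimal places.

55.845 amu

Ar = Σ fᵢ·mᵢ = 0.058450 × 53.940 + 0.917540 × 55.935 + 0.021190 × 56.935 + 0.002820 × 57.933
= 3.1528 + 51.3226 + 1.2065 + 0.1634 = 55.8453 amu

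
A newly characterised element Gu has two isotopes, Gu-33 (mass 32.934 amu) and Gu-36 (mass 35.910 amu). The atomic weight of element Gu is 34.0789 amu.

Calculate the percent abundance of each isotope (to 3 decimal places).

Gu-33: 61.529%, Gu-36: 38.471%

Writing the weighted mean with unknown fraction x of Gu-33:
32.934·x + 35.910·(1 − x) = 34.0789
(32.934 − 35.910)·x = 34.0789 − 35.910
x = -1.8311 / -2.976 = 0.61529 → 61.529% Gu-33, 38.471% Gu-36.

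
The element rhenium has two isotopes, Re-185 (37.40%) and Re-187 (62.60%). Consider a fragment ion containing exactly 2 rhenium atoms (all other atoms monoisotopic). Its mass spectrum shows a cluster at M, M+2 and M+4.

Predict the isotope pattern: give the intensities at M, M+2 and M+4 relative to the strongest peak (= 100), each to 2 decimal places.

29.87 : 100.00 : 83.69

Expanding (0.3740 + 0.6260)^2:
P(M) = 0.3740^2 = 0.139876
P(M+2) = 2 × 0.3740^1 × 0.6260^1 = 0.468248
P(M+4) = 0.6260^2 = 0.391876
The M+2 peak is largest (0.468248); scaling to 100 gives 29.87 : 100.00 : 83.69.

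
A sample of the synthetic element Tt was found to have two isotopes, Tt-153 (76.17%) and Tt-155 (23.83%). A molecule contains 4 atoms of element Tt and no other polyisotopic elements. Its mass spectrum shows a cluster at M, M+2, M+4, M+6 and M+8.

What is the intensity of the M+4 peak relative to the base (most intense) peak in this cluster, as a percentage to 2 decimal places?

Term probabilities: M 0.3366, M+2 0.4212, M+4 0.1977, M+6 0.0412, M+8 0.0032. Base peak = M+2.
P(M+2) = C(4,1) × 0.7617^3 × 0.2383^1 = 4 × 0.44192835 × 0.2383 = 0.421246 (base)
P(M+4) = C(4,2) × 0.7617^2 × 0.2383^2 = 6 × 0.58018689 × 0.05678689 = 0.197682
Relative intensity = 0.197682 / 0.421246 × 100 = 46.93

46.93%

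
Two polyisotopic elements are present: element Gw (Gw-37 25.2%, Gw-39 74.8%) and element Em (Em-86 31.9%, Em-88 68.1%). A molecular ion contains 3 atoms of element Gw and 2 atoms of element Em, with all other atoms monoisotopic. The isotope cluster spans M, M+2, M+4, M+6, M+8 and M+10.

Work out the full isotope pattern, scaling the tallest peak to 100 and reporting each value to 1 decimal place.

0.4 : 5.7 : 29.7 : 77.4 : 100.0 : 51.3

Element Gw pattern (n=3): 0.01600301 : 0.14250298 : 0.42298502 : 0.41850899
Element Em pattern (n=2): 0.101761 : 0.434478 : 0.463761
Convolve the two distributions (both contribute in 2-u steps):
  M: 0.01600301×0.101761 = 0.001628
  M+2: 0.01600301×0.434478 + 0.14250298×0.101761 = 0.021454
  M+4: 0.01600301×0.463761 + 0.14250298×0.434478 + 0.42298502×0.101761 = 0.112379
  M+6: 0.14250298×0.463761 + 0.42298502×0.434478 + 0.41850899×0.101761 = 0.292453
  M+8: 0.42298502×0.463761 + 0.41850899×0.434478 = 0.377997
  M+10: 0.41850899×0.463761 = 0.194088
Scale to base peak (0.377997) = 100: 0.4 : 5.7 : 29.7 : 77.4 : 100.0 : 51.3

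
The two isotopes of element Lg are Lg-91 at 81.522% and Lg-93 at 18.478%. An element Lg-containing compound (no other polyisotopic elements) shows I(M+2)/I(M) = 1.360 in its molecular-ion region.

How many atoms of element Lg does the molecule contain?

6

With n Lg atoms, P(M+2)/P(M) = C(n,1)·p^(n−1)q / p^n = n·q/p = n · 0.18478/0.81522.
n = 1.360 × 0.81522/0.18478 = 6.00 ≈ 6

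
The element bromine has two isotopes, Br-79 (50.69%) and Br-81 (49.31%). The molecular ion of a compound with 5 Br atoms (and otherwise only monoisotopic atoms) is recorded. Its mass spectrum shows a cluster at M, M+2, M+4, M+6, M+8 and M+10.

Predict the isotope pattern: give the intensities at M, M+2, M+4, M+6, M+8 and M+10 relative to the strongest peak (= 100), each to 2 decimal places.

10.57 : 51.40 : 100.00 : 97.28 : 47.31 : 9.21

Expanding (0.5069 + 0.4931)^5:
P(M) = 0.5069^5 = 0.033467
P(M+2) = 5 × 0.5069^4 × 0.4931^1 = 0.162777
P(M+4) = 10 × 0.5069^3 × 0.4931^2 = 0.316692
P(M+6) = 10 × 0.5069^2 × 0.4931^3 = 0.308070
P(M+8) = 5 × 0.5069^1 × 0.4931^4 = 0.149842
P(M+10) = 0.4931^5 = 0.029152
The M+4 peak is largest (0.316692); scaling to 100 gives 10.57 : 51.40 : 100.00 : 97.28 : 47.31 : 9.21.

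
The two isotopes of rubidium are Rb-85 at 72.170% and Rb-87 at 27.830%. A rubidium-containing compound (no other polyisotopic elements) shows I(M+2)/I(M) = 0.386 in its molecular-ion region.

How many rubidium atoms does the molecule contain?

1

The M+2/M ratio from n Rb atoms is n · q/p = n · 0.27830/0.72170.
n = 0.386 × 0.72170/0.27830 = 1.00 ≈ 1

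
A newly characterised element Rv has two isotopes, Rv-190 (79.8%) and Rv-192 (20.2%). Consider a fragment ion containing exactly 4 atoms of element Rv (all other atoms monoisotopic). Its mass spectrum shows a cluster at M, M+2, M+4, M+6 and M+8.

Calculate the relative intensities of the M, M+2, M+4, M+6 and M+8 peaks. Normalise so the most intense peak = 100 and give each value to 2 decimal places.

Expanding (0.798 + 0.202)^4:
P(M) = 0.798^4 = 0.405519
P(M+2) = 4 × 0.798^3 × 0.202^1 = 0.410601
P(M+4) = 6 × 0.798^2 × 0.202^2 = 0.155905
P(M+6) = 4 × 0.798^1 × 0.202^3 = 0.026310
P(M+8) = 0.202^4 = 0.001665
The M+2 peak is largest (0.410601); scaling to 100 gives 98.76 : 100.00 : 37.97 : 6.41 : 0.41.

98.76 : 100.00 : 37.97 : 6.41 : 0.41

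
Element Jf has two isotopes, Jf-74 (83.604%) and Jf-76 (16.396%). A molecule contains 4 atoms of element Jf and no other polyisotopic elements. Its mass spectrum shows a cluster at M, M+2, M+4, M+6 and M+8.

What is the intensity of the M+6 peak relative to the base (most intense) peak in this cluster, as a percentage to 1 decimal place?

Term probabilities: M 0.4885, M+2 0.3832, M+4 0.1127, M+6 0.0147, M+8 0.0007. Base peak = M.
P(M) = C(4,0) × 0.83604^4 × 0.16396^0 = 1 × 0.48854911 × 1.0000 = 0.488549 (base)
P(M+6) = C(4,3) × 0.83604^1 × 0.16396^3 = 4 × 0.83604 × 0.00440772 = 0.014740
Relative intensity = 0.014740 / 0.488549 × 100 = 3.0

3.0%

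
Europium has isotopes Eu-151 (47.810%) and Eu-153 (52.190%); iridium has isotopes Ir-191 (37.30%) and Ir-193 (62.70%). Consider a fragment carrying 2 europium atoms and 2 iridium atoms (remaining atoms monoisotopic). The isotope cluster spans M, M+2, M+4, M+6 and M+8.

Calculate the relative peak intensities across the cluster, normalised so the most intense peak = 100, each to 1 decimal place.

Europium pattern (n=2): 0.22857961 : 0.49904078 : 0.27237961
Iridium pattern (n=2): 0.139129 : 0.467742 : 0.393129
Convolve the two distributions (both contribute in 2-u steps):
  M: 0.22857961×0.139129 = 0.031802
  M+2: 0.22857961×0.467742 + 0.49904078×0.139129 = 0.176347
  M+4: 0.22857961×0.393129 + 0.49904078×0.467742 + 0.27237961×0.139129 = 0.361180
  M+6: 0.49904078×0.393129 + 0.27237961×0.467742 = 0.323591
  M+8: 0.27237961×0.393129 = 0.107080
Scale to base peak (0.361180) = 100: 8.8 : 48.8 : 100.0 : 89.6 : 29.6

8.8 : 48.8 : 100.0 : 89.6 : 29.6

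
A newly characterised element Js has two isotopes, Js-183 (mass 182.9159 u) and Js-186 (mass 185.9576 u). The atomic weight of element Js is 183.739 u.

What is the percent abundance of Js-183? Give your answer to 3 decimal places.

72.939%

Let x be the fractional abundance of Js-183; then Js-186 has abundance 1 − x.
182.9159·x + 185.9576·(1 − x) = 183.739
(182.9159 − 185.9576)·x = 183.739 − 185.9576
x = -2.2186 / -3.0417 = 0.72939 → 72.939% Js-183, 27.061% Js-186.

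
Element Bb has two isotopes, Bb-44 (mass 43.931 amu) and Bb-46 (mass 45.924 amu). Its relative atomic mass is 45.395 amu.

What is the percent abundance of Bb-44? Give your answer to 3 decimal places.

Let x be the fractional abundance of Bb-44; then Bb-46 has abundance 1 − x.
43.931·x + 45.924·(1 − x) = 45.395
(43.931 − 45.924)·x = 45.395 − 45.924
x = -0.529 / -1.993 = 0.26543 → 26.543% Bb-44, 73.457% Bb-46.

26.543%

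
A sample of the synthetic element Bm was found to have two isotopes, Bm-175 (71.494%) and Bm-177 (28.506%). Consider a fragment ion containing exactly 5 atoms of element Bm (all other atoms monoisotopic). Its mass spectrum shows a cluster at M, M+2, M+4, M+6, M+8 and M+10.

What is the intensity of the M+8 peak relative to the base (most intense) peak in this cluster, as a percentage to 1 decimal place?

6.3%

Binomial terms of (0.71494 + 0.28506)^5: M 0.1868, M+2 0.3724, M+4 0.2969, M+6 0.1184, M+8 0.0236, M+10 0.0019 → M+2 is the base peak.
P(M+2) = C(5,1) × 0.71494^4 × 0.28506^1 = 5 × 0.26126329 × 0.28506 = 0.372379 (base)
P(M+8) = C(5,4) × 0.71494^1 × 0.28506^4 = 5 × 0.71494 × 0.00660306 = 0.023604
Relative intensity = 0.023604 / 0.372379 × 100 = 6.3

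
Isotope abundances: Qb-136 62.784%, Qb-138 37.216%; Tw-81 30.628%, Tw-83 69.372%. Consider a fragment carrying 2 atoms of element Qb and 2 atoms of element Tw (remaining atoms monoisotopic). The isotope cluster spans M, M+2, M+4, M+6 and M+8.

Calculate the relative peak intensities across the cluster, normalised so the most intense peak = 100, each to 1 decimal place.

9.2 : 52.7 : 100.0 : 70.7 : 16.6

Element Qb pattern (n=2): 0.39418307 : 0.46731387 : 0.13850307
Element Tw pattern (n=2): 0.09380744 : 0.42494512 : 0.48124744
Convolve the two distributions (both contribute in 2-u steps):
  M: 0.39418307×0.09380744 = 0.036977
  M+2: 0.39418307×0.42494512 + 0.46731387×0.09380744 = 0.211344
  M+4: 0.39418307×0.48124744 + 0.46731387×0.42494512 + 0.13850307×0.09380744 = 0.401275
  M+6: 0.46731387×0.48124744 + 0.13850307×0.42494512 = 0.283750
  M+8: 0.13850307×0.48124744 = 0.066654
Scale to base peak (0.401275) = 100: 9.2 : 52.7 : 100.0 : 70.7 : 16.6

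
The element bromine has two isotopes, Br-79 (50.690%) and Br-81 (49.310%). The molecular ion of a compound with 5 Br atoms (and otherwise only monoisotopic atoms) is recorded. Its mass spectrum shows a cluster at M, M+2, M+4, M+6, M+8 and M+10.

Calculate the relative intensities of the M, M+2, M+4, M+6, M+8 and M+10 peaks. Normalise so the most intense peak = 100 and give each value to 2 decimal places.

Expanding (0.50690 + 0.49310)^5:
P(M) = 0.50690^5 = 0.033467
P(M+2) = 5 × 0.50690^4 × 0.49310^1 = 0.162777
P(M+4) = 10 × 0.50690^3 × 0.49310^2 = 0.316692
P(M+6) = 10 × 0.50690^2 × 0.49310^3 = 0.308070
P(M+8) = 5 × 0.50690^1 × 0.49310^4 = 0.149842
P(M+10) = 0.49310^5 = 0.029152
The M+4 peak is largest (0.316692); scaling to 100 gives 10.57 : 51.40 : 100.00 : 97.28 : 47.31 : 9.21.

10.57 : 51.40 : 100.00 : 97.28 : 47.31 : 9.21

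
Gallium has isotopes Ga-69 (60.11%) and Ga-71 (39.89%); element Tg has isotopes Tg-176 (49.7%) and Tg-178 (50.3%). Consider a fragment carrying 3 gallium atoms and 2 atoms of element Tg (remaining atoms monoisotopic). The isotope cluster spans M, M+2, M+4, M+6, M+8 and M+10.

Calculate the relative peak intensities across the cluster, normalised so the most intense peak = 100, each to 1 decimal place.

15.7 : 63.0 : 100.0 : 78.5 : 30.5 : 4.7

Gallium pattern (n=3): 0.21719018 : 0.43239309 : 0.28694328 : 0.06347345
Element Tg pattern (n=2): 0.247009 : 0.499982 : 0.253009
Convolve the two distributions (both contribute in 2-u steps):
  M: 0.21719018×0.247009 = 0.053648
  M+2: 0.21719018×0.499982 + 0.43239309×0.247009 = 0.215396
  M+4: 0.21719018×0.253009 + 0.43239309×0.499982 + 0.28694328×0.247009 = 0.342017
  M+6: 0.43239309×0.253009 + 0.28694328×0.499982 + 0.06347345×0.247009 = 0.268544
  M+8: 0.28694328×0.253009 + 0.06347345×0.499982 = 0.104335
  M+10: 0.06347345×0.253009 = 0.016059
Scale to base peak (0.342017) = 100: 15.7 : 63.0 : 100.0 : 78.5 : 30.5 : 4.7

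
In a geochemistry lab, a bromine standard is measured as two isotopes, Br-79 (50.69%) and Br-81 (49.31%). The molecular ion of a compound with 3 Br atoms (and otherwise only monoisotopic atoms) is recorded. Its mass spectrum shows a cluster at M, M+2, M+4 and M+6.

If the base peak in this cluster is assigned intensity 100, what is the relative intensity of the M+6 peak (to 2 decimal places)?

Term probabilities: M 0.1302, M+2 0.3801, M+4 0.3698, M+6 0.1199. Base peak = M+2.
P(M+2) = C(3,1) × 0.5069^2 × 0.4931^1 = 3 × 0.25694761 × 0.4931 = 0.380103 (base)
P(M+6) = C(3,3) × 0.5069^0 × 0.4931^3 = 1 × 1.0000 × 0.11989609 = 0.119896
Relative intensity = 0.119896 / 0.380103 × 100 = 31.54

31.54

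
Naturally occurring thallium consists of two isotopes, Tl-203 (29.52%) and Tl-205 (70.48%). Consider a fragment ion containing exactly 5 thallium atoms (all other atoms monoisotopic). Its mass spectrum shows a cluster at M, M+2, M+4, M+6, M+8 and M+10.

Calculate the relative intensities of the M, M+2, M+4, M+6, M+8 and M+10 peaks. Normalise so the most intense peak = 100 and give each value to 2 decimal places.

Expanding (0.2952 + 0.7048)^5:
P(M) = 0.2952^5 = 0.002242
P(M+2) = 5 × 0.2952^4 × 0.7048^1 = 0.026761
P(M+4) = 10 × 0.2952^3 × 0.7048^2 = 0.127785
P(M+6) = 10 × 0.2952^2 × 0.7048^3 = 0.305092
P(M+8) = 5 × 0.2952^1 × 0.7048^4 = 0.364208
P(M+10) = 0.7048^5 = 0.173912
The M+8 peak is largest (0.364208); scaling to 100 gives 0.62 : 7.35 : 35.09 : 83.77 : 100.00 : 47.75.

0.62 : 7.35 : 35.09 : 83.77 : 100.00 : 47.75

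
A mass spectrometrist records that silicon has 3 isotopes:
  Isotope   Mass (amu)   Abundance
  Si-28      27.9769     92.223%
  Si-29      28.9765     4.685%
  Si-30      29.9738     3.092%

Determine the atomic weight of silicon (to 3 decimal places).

The abundance-weighted mean is 0.92223 × 27.9769 + 0.04685 × 28.9765 + 0.03092 × 29.9738
= 25.80114 + 1.35755 + 0.92679 = 28.08548 amu

28.085 amu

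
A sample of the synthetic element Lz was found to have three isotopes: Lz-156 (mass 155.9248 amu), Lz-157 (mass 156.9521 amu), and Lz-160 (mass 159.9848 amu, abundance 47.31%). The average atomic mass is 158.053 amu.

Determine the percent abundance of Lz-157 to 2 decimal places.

20.19%

The remaining 52.69% is split between Lz-156 (fraction x) and Lz-157 (fraction 0.5269 − x).
Substituting: 155.9248x + 156.9521(0.5269 − x) = 82.36419112
(155.9248 − 156.9521)x = -0.33387037  ⇒  x = 0.32500, y = 0.20190
Lz-156: 32.50%, Lz-157: 20.19%.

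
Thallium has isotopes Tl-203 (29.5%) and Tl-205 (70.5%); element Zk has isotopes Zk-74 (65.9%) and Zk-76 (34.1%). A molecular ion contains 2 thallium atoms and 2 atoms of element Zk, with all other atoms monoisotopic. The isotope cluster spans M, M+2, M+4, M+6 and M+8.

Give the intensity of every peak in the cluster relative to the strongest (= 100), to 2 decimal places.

Thallium pattern (n=2): 0.087025 : 0.41595 : 0.497025
Element Zk pattern (n=2): 0.434281 : 0.449438 : 0.116281
Convolve the two distributions (both contribute in 2-u steps):
  M: 0.087025×0.434281 = 0.037793
  M+2: 0.087025×0.449438 + 0.41595×0.434281 = 0.219752
  M+4: 0.087025×0.116281 + 0.41595×0.449438 + 0.497025×0.434281 = 0.412912
  M+6: 0.41595×0.116281 + 0.497025×0.449438 = 0.271749
  M+8: 0.497025×0.116281 = 0.057795
Scale to base peak (0.412912) = 100: 9.15 : 53.22 : 100.00 : 65.81 : 14.00

9.15 : 53.22 : 100.00 : 65.81 : 14.00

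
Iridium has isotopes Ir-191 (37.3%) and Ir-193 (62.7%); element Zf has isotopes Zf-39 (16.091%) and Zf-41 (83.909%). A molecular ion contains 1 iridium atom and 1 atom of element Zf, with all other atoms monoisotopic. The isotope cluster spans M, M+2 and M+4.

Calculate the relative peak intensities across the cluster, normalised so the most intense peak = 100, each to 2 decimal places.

11.41 : 78.67 : 100.00

Iridium pattern (n=1): 0.3730 : 0.6270
Element Zf pattern (n=1): 0.16091 : 0.83909
Convolve the two distributions (both contribute in 2-u steps):
  M: 0.3730×0.16091 = 0.060019
  M+2: 0.3730×0.83909 + 0.6270×0.16091 = 0.413871
  M+4: 0.6270×0.83909 = 0.526109
Scale to base peak (0.526109) = 100: 11.41 : 78.67 : 100.00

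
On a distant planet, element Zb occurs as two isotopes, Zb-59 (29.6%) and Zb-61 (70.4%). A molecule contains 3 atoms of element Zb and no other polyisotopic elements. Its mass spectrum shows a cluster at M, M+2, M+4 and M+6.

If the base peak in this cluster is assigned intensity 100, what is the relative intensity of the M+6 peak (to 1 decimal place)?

79.3

Term probabilities: M 0.0259, M+2 0.1850, M+4 0.4401, M+6 0.3489. Base peak = M+4.
P(M+4) = C(3,2) × 0.296^1 × 0.704^2 = 3 × 0.2960 × 0.495616 = 0.440107 (base)
P(M+6) = C(3,3) × 0.296^0 × 0.704^3 = 1 × 1.0000 × 0.34891366 = 0.348914
Relative intensity = 0.348914 / 0.440107 × 100 = 79.3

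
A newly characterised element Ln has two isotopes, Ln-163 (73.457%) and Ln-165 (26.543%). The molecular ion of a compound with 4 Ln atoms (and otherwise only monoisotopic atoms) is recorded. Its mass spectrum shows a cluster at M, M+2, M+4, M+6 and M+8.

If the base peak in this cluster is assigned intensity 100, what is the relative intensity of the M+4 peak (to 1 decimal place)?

(0.73457 + 0.26543)^4 gives M 0.2912, M+2 0.4208, M+4 0.2281, M+6 0.0549, M+8 0.0050; the largest is M+2.
P(M+2) = C(4,1) × 0.73457^3 × 0.26543^1 = 4 × 0.39636889 × 0.26543 = 0.420833 (base)
P(M+4) = C(4,2) × 0.73457^2 × 0.26543^2 = 6 × 0.53959308 × 0.07045308 = 0.228096
Relative intensity = 0.228096 / 0.420833 × 100 = 54.2

54.2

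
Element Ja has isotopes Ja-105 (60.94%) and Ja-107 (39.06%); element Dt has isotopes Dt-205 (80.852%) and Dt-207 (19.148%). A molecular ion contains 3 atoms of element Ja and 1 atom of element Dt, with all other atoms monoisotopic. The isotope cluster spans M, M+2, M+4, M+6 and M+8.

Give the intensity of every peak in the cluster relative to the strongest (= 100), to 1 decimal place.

46.3 : 100.0 : 78.2 : 25.7 : 2.9

Element Ja pattern (n=3): 0.22631188 : 0.43516944 : 0.27892548 : 0.0595932
Element Dt pattern (n=1): 0.80852 : 0.19148
Convolve the two distributions (both contribute in 2-u steps):
  M: 0.22631188×0.80852 = 0.182978
  M+2: 0.22631188×0.19148 + 0.43516944×0.80852 = 0.395177
  M+4: 0.43516944×0.19148 + 0.27892548×0.80852 = 0.308843
  M+6: 0.27892548×0.19148 + 0.0595932×0.80852 = 0.101591
  M+8: 0.0595932×0.19148 = 0.011411
Scale to base peak (0.395177) = 100: 46.3 : 100.0 : 78.2 : 25.7 : 2.9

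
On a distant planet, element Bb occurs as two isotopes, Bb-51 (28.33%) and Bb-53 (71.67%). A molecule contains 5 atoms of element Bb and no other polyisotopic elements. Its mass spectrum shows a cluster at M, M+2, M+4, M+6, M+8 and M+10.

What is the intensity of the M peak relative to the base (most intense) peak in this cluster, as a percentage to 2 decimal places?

Term probabilities: M 0.0018, M+2 0.0231, M+4 0.1168, M+6 0.2955, M+8 0.3737, M+10 0.1891. Base peak = M+8.
P(M+8) = C(5,4) × 0.2833^1 × 0.7167^4 = 5 × 0.2833 × 0.26384546 = 0.373737 (base)
P(M) = C(5,0) × 0.2833^5 × 0.7167^0 = 1 × 0.00182487 × 1.0000 = 0.001825
Relative intensity = 0.001825 / 0.373737 × 100 = 0.49

0.49%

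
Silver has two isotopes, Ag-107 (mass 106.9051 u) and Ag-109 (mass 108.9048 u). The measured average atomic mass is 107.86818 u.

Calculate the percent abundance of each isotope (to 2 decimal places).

Ag-107: 51.84%, Ag-109: 48.16%

With x = fraction of Ag-107 (so Ag-109 is 1 − x):
106.9051·x + 108.9048·(1 − x) = 107.86818
(106.9051 − 108.9048)·x = 107.86818 − 108.9048
x = -1.03662 / -1.9997 = 0.51839 → 51.84% Ag-107, 48.16% Ag-109.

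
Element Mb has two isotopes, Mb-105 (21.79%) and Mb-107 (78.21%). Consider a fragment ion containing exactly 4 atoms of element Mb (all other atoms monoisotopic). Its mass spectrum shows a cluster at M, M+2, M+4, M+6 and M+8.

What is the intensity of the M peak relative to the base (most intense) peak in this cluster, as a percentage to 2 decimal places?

0.54%

Term probabilities: M 0.0023, M+2 0.0324, M+4 0.1743, M+6 0.4170, M+8 0.3742. Base peak = M+6.
P(M+6) = C(4,3) × 0.2179^1 × 0.7821^3 = 4 × 0.2179 × 0.47839525 = 0.416969 (base)
P(M) = C(4,0) × 0.2179^4 × 0.7821^0 = 1 × 0.00225439 × 1.0000 = 0.002254
Relative intensity = 0.002254 / 0.416969 × 100 = 0.54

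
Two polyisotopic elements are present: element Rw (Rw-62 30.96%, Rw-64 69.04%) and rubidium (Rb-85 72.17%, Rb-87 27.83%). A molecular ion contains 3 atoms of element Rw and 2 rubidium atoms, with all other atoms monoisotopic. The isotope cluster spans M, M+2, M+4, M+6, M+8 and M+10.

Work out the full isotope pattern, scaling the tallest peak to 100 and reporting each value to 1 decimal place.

Element Rw pattern (n=3): 0.02967583 : 0.19852899 : 0.44271453 : 0.32908065
Rubidium pattern (n=2): 0.52085089 : 0.40169822 : 0.07745089
Convolve the two distributions (both contribute in 2-u steps):
  M: 0.02967583×0.52085089 = 0.015457
  M+2: 0.02967583×0.40169822 + 0.19852899×0.52085089 = 0.115325
  M+4: 0.02967583×0.07745089 + 0.19852899×0.40169822 + 0.44271453×0.52085089 = 0.312635
  M+6: 0.19852899×0.07745089 + 0.44271453×0.40169822 + 0.32908065×0.52085089 = 0.364616
  M+8: 0.44271453×0.07745089 + 0.32908065×0.40169822 = 0.166480
  M+10: 0.32908065×0.07745089 = 0.025488
Scale to base peak (0.364616) = 100: 4.2 : 31.6 : 85.7 : 100.0 : 45.7 : 7.0

4.2 : 31.6 : 85.7 : 100.0 : 45.7 : 7.0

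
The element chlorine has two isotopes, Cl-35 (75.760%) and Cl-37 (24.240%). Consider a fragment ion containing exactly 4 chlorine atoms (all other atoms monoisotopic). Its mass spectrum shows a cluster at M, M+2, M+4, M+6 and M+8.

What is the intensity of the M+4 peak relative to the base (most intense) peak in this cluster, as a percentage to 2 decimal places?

47.99%

Term probabilities: M 0.3294, M+2 0.4216, M+4 0.2023, M+6 0.0432, M+8 0.0035. Base peak = M+2.
P(M+2) = C(4,1) × 0.75760^3 × 0.24240^1 = 4 × 0.4348304 × 0.2424 = 0.421612 (base)
P(M+4) = C(4,2) × 0.75760^2 × 0.24240^2 = 6 × 0.57395776 × 0.05875776 = 0.202347
Relative intensity = 0.202347 / 0.421612 × 100 = 47.99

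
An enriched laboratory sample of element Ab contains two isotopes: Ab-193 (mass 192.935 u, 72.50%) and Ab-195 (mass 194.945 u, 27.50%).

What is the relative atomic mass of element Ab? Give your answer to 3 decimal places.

193.488 u

Average mass = Σ (abundance × isotope mass) = 0.7250 × 192.935 + 0.2750 × 194.945
= 139.8779 + 53.6099 = 193.4878 u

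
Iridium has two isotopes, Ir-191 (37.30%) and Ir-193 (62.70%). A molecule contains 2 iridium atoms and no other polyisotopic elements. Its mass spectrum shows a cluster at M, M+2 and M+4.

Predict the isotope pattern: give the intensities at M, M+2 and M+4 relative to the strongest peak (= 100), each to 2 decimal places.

The 2 Ir atoms are independent, so intensities follow the terms of (0.3730 + 0.6270)^2.
P(M) = 0.3730^2 = 0.139129
P(M+2) = 2 × 0.3730^1 × 0.6270^1 = 0.467742
P(M+4) = 0.6270^2 = 0.393129
The M+2 peak is largest (0.467742); scaling to 100 gives 29.74 : 100.00 : 84.05.

29.74 : 100.00 : 84.05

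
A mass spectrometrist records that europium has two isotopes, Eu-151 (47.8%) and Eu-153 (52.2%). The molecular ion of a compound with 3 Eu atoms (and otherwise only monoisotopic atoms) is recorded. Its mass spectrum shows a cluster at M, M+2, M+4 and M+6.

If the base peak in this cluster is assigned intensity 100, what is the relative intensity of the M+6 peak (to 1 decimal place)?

36.4

(0.478 + 0.522)^3 gives M 0.1092, M+2 0.3578, M+4 0.3907, M+6 0.1422; the largest is M+4.
P(M+4) = C(3,2) × 0.478^1 × 0.522^2 = 3 × 0.4780 × 0.272484 = 0.390742 (base)
P(M+6) = C(3,3) × 0.478^0 × 0.522^3 = 1 × 1.0000 × 0.14223665 = 0.142237
Relative intensity = 0.142237 / 0.390742 × 100 = 36.4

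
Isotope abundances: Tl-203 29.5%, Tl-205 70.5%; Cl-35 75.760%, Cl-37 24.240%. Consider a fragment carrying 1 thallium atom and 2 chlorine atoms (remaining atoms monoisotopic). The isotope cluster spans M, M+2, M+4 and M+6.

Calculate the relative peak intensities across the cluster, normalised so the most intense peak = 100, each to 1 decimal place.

Thallium pattern (n=1): 0.2950 : 0.7050
Chlorine pattern (n=2): 0.57395776 : 0.36728448 : 0.05875776
Convolve the two distributions (both contribute in 2-u steps):
  M: 0.2950×0.57395776 = 0.169318
  M+2: 0.2950×0.36728448 + 0.7050×0.57395776 = 0.512989
  M+4: 0.2950×0.05875776 + 0.7050×0.36728448 = 0.276269
  M+6: 0.7050×0.05875776 = 0.041424
Scale to base peak (0.512989) = 100: 33.0 : 100.0 : 53.9 : 8.1

33.0 : 100.0 : 53.9 : 8.1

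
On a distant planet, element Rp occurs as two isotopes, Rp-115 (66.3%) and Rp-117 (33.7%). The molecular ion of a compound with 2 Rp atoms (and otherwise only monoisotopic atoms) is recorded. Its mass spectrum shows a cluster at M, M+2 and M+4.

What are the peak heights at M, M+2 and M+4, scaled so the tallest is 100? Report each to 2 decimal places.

98.37 : 100.00 : 25.41

Expanding (0.663 + 0.337)^2:
P(M) = 0.663^2 = 0.439569
P(M+2) = 2 × 0.663^1 × 0.337^1 = 0.446862
P(M+4) = 0.337^2 = 0.113569
The M+2 peak is largest (0.446862); scaling to 100 gives 98.37 : 100.00 : 25.41.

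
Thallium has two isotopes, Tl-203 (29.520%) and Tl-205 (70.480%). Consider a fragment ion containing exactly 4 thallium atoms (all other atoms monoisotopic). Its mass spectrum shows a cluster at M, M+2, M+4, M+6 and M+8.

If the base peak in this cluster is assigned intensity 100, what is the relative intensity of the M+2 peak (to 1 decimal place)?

Term probabilities: M 0.0076, M+2 0.0725, M+4 0.2597, M+6 0.4134, M+8 0.2468. Base peak = M+6.
P(M+6) = C(4,3) × 0.29520^1 × 0.70480^3 = 4 × 0.2952 × 0.35010449 = 0.413403 (base)
P(M+2) = C(4,1) × 0.29520^3 × 0.70480^1 = 4 × 0.02572463 × 0.7048 = 0.072523
Relative intensity = 0.072523 / 0.413403 × 100 = 17.5

17.5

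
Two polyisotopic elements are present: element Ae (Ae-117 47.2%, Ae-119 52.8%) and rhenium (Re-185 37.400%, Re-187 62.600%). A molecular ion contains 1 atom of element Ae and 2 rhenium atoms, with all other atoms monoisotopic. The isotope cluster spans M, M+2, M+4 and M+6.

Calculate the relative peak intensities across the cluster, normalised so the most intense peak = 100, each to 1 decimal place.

15.3 : 68.2 : 100.0 : 47.9

Element Ae pattern (n=1): 0.4720 : 0.5280
Rhenium pattern (n=2): 0.139876 : 0.468248 : 0.391876
Convolve the two distributions (both contribute in 2-u steps):
  M: 0.4720×0.139876 = 0.066021
  M+2: 0.4720×0.468248 + 0.5280×0.139876 = 0.294868
  M+4: 0.4720×0.391876 + 0.5280×0.468248 = 0.432200
  M+6: 0.5280×0.391876 = 0.206911
Scale to base peak (0.432200) = 100: 15.3 : 68.2 : 100.0 : 47.9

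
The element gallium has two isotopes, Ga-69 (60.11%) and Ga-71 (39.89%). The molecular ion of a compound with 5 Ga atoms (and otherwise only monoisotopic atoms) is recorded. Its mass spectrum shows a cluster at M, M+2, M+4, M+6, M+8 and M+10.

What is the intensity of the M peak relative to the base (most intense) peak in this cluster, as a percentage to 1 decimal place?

22.7%

Binomial terms of (0.6011 + 0.3989)^5: M 0.0785, M+2 0.2604, M+4 0.3456, M+6 0.2293, M+8 0.0761, M+10 0.0101 → M+4 is the base peak.
P(M+4) = C(5,2) × 0.6011^3 × 0.3989^2 = 10 × 0.21719018 × 0.15912121 = 0.345596 (base)
P(M) = C(5,0) × 0.6011^5 × 0.3989^0 = 1 × 0.07847542 × 1.0000 = 0.078475
Relative intensity = 0.078475 / 0.345596 × 100 = 22.7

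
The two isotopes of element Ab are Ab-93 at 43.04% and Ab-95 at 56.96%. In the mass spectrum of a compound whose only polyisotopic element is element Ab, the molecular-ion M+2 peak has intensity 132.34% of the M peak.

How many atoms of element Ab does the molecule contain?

1

For n independent Ab atoms, I(M+2)/I(M) = n · (abundance Ab-95) / (abundance Ab-93) = n · 0.5696/0.4304.
n = 1.3234 × 0.4304/0.5696 = 1.00 ≈ 1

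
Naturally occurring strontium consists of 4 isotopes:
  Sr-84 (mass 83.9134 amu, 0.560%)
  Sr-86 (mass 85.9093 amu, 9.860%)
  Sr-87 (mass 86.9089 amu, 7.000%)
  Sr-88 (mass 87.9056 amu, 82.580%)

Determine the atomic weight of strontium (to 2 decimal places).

The abundance-weighted mean is 0.00560 × 83.9134 + 0.09860 × 85.9093 + 0.07000 × 86.9089 + 0.82580 × 87.9056
= 0.46992 + 8.47066 + 6.08362 + 72.59244 = 87.61664 amu

87.62 amu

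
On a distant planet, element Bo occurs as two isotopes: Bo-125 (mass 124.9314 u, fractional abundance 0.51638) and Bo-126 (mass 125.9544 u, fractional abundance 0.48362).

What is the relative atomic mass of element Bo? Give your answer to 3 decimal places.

The abundance-weighted mean is 0.51638 × 124.9314 + 0.48362 × 125.9544
= 64.51208 + 60.91407 = 125.42615 u

125.426 u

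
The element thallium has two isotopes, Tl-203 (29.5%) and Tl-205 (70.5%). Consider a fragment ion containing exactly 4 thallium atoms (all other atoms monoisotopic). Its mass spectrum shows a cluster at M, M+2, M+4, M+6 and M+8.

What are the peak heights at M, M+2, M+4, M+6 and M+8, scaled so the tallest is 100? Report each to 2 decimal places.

1.83 : 17.51 : 62.77 : 100.00 : 59.75

Expanding (0.295 + 0.705)^4:
P(M) = 0.295^4 = 0.007573
P(M+2) = 4 × 0.295^3 × 0.705^1 = 0.072396
P(M+4) = 6 × 0.295^2 × 0.705^2 = 0.259522
P(M+6) = 4 × 0.295^1 × 0.705^3 = 0.413475
P(M+8) = 0.705^4 = 0.247034
The M+6 peak is largest (0.413475); scaling to 100 gives 1.83 : 17.51 : 62.77 : 100.00 : 59.75.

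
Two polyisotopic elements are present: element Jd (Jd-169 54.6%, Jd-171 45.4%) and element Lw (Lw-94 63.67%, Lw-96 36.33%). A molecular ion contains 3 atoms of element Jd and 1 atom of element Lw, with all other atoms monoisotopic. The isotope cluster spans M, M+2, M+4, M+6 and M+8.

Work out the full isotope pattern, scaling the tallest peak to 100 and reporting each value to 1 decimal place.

Element Jd pattern (n=3): 0.16277134 : 0.40603399 : 0.33761801 : 0.09357666
Element Lw pattern (n=1): 0.6367 : 0.3633
Convolve the two distributions (both contribute in 2-u steps):
  M: 0.16277134×0.6367 = 0.103637
  M+2: 0.16277134×0.3633 + 0.40603399×0.6367 = 0.317657
  M+4: 0.40603399×0.3633 + 0.33761801×0.6367 = 0.362474
  M+6: 0.33761801×0.3633 + 0.09357666×0.6367 = 0.182237
  M+8: 0.09357666×0.3633 = 0.033996
Scale to base peak (0.362474) = 100: 28.6 : 87.6 : 100.0 : 50.3 : 9.4

28.6 : 87.6 : 100.0 : 50.3 : 9.4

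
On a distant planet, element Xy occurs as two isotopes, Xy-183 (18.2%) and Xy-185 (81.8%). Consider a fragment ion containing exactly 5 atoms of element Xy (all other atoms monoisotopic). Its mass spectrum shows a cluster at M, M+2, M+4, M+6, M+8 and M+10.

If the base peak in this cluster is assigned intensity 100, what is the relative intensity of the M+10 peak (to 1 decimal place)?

Binomial terms of (0.182 + 0.818)^5: M 0.0002, M+2 0.0045, M+4 0.0403, M+6 0.1813, M+8 0.4074, M+10 0.3662 → M+8 is the base peak.
P(M+8) = C(5,4) × 0.182^1 × 0.818^4 = 5 × 0.1820 × 0.44772693 = 0.407432 (base)
P(M+10) = C(5,5) × 0.182^0 × 0.818^5 = 1 × 1.0000 × 0.36624063 = 0.366241
Relative intensity = 0.366241 / 0.407432 × 100 = 89.9

89.9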